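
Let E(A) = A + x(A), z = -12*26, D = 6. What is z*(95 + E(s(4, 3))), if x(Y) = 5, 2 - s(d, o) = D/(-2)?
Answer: -32760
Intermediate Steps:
s(d, o) = 5 (s(d, o) = 2 - 6/(-2) = 2 - 6*(-1)/2 = 2 - 1*(-3) = 2 + 3 = 5)
z = -312
E(A) = 5 + A (E(A) = A + 5 = 5 + A)
z*(95 + E(s(4, 3))) = -312*(95 + (5 + 5)) = -312*(95 + 10) = -312*105 = -32760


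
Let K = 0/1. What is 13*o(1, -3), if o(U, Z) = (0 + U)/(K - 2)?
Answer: -13/2 ≈ -6.5000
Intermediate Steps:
K = 0 (K = 0*1 = 0)
o(U, Z) = -U/2 (o(U, Z) = (0 + U)/(0 - 2) = U/(-2) = U*(-½) = -U/2)
13*o(1, -3) = 13*(-½*1) = 13*(-½) = -13/2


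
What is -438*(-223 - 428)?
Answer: 285138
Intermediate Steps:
-438*(-223 - 428) = -438*(-651) = 285138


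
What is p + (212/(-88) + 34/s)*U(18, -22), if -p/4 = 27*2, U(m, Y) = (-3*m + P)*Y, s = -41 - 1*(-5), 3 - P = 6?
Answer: -13264/3 ≈ -4421.3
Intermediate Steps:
P = -3 (P = 3 - 1*6 = 3 - 6 = -3)
s = -36 (s = -41 + 5 = -36)
U(m, Y) = Y*(-3 - 3*m) (U(m, Y) = (-3*m - 3)*Y = (-3 - 3*m)*Y = Y*(-3 - 3*m))
p = -216 (p = -108*2 = -4*54 = -216)
p + (212/(-88) + 34/s)*U(18, -22) = -216 + (212/(-88) + 34/(-36))*(-3*(-22)*(1 + 18)) = -216 + (212*(-1/88) + 34*(-1/36))*(-3*(-22)*19) = -216 + (-53/22 - 17/18)*1254 = -216 - 332/99*1254 = -216 - 12616/3 = -13264/3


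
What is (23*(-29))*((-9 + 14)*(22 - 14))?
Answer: -26680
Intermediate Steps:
(23*(-29))*((-9 + 14)*(22 - 14)) = -3335*8 = -667*40 = -26680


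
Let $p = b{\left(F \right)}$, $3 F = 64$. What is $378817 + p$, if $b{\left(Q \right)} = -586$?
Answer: $378231$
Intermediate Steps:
$F = \frac{64}{3}$ ($F = \frac{1}{3} \cdot 64 = \frac{64}{3} \approx 21.333$)
$p = -586$
$378817 + p = 378817 - 586 = 378231$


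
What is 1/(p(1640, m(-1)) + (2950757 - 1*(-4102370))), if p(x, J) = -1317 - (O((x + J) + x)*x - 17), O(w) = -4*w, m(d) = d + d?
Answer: 1/28555507 ≈ 3.5020e-8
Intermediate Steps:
m(d) = 2*d
p(x, J) = -1300 - x*(-8*x - 4*J) (p(x, J) = -1317 - ((-4*((x + J) + x))*x - 17) = -1317 - ((-4*((J + x) + x))*x - 17) = -1317 - ((-4*(J + 2*x))*x - 17) = -1317 - ((-8*x - 4*J)*x - 17) = -1317 - (x*(-8*x - 4*J) - 17) = -1317 - (-17 + x*(-8*x - 4*J)) = -1317 + (17 - x*(-8*x - 4*J)) = -1300 - x*(-8*x - 4*J))
1/(p(1640, m(-1)) + (2950757 - 1*(-4102370))) = 1/((-1300 + 8*1640² + 4*(2*(-1))*1640) + (2950757 - 1*(-4102370))) = 1/((-1300 + 8*2689600 + 4*(-2)*1640) + (2950757 + 4102370)) = 1/((-1300 + 21516800 - 13120) + 7053127) = 1/(21502380 + 7053127) = 1/28555507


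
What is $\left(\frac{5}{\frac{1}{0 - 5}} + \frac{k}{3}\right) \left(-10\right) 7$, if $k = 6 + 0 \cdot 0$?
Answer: $1610$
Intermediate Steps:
$k = 6$ ($k = 6 + 0 = 6$)
$\left(\frac{5}{\frac{1}{0 - 5}} + \frac{k}{3}\right) \left(-10\right) 7 = \left(\frac{5}{\frac{1}{0 - 5}} + \frac{6}{3}\right) \left(-10\right) 7 = \left(\frac{5}{\frac{1}{-5}} + 6 \cdot \frac{1}{3}\right) \left(-10\right) 7 = \left(\frac{5}{- \frac{1}{5}} + 2\right) \left(-10\right) 7 = \left(5 \left(-5\right) + 2\right) \left(-10\right) 7 = \left(-25 + 2\right) \left(-10\right) 7 = \left(-23\right) \left(-10\right) 7 = 230 \cdot 7 = 1610$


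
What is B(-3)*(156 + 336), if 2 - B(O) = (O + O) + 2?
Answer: 2952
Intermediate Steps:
B(O) = -2*O (B(O) = 2 - ((O + O) + 2) = 2 - (2*O + 2) = 2 - (2 + 2*O) = 2 + (-2 - 2*O) = -2*O)
B(-3)*(156 + 336) = (-2*(-3))*(156 + 336) = 6*492 = 2952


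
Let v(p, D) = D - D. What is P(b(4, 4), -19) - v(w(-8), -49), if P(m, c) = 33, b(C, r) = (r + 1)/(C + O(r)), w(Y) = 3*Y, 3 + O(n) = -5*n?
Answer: 33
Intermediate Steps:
O(n) = -3 - 5*n
b(C, r) = (1 + r)/(-3 + C - 5*r) (b(C, r) = (r + 1)/(C + (-3 - 5*r)) = (1 + r)/(-3 + C - 5*r))
v(p, D) = 0
P(b(4, 4), -19) - v(w(-8), -49) = 33 - 1*0 = 33 + 0 = 33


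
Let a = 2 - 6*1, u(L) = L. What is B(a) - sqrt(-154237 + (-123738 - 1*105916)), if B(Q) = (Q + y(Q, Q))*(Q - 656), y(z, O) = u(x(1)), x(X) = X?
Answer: 1980 - I*sqrt(383891) ≈ 1980.0 - 619.59*I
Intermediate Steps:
y(z, O) = 1
a = -4 (a = 2 - 6 = -4)
B(Q) = (1 + Q)*(-656 + Q) (B(Q) = (Q + 1)*(Q - 656) = (1 + Q)*(-656 + Q))
B(a) - sqrt(-154237 + (-123738 - 1*105916)) = (-656 + (-4)**2 - 655*(-4)) - sqrt(-154237 + (-123738 - 1*105916)) = (-656 + 16 + 2620) - sqrt(-154237 + (-123738 - 105916)) = 1980 - sqrt(-154237 - 229654) = 1980 - sqrt(-383891) = 1980 - I*sqrt(383891)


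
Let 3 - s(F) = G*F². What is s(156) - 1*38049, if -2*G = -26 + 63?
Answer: 412170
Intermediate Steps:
G = -37/2 (G = -(-26 + 63)/2 = -½*37 = -37/2 ≈ -18.500)
s(F) = 3 + 37*F²/2 (s(F) = 3 - (-37)*F²/2 = 3 + 37*F²/2)
s(156) - 1*38049 = (3 + (37/2)*156²) - 1*38049 = (3 + (37/2)*24336) - 38049 = (3 + 450216) - 38049 = 450219 - 38049 = 412170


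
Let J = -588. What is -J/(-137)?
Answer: -588/137 ≈ -4.2920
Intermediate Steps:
-J/(-137) = -(-588)/(-137) = -(-588)*(-1)/137 = -1*588/137 = -588/137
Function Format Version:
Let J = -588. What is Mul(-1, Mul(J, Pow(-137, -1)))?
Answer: Rational(-588, 137) ≈ -4.2920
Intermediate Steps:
Mul(-1, Mul(J, Pow(-137, -1))) = Mul(-1, Mul(-588, Pow(-137, -1))) = Mul(-1, Mul(-588, Rational(-1, 137))) = Mul(-1, Rational(588, 137)) = Rational(-588, 137)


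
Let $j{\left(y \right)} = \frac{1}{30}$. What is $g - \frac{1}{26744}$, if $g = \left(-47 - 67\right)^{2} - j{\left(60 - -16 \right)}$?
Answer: $\frac{5213461973}{401160} \approx 12996.0$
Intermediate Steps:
$j{\left(y \right)} = \frac{1}{30}$
$g = \frac{389879}{30}$ ($g = \left(-47 - 67\right)^{2} - \frac{1}{30} = \left(-114\right)^{2} - \frac{1}{30} = 12996 - \frac{1}{30} = \frac{389879}{30} \approx 12996.0$)
$g - \frac{1}{26744} = \frac{389879}{30} - \frac{1}{26744} = \frac{5213461973}{401160}$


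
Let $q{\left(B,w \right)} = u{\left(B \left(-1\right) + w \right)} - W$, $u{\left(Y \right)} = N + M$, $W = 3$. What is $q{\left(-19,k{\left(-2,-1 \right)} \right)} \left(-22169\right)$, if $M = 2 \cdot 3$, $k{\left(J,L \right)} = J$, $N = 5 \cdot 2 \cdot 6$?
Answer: $-1396647$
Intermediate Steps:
$N = 60$ ($N = 10 \cdot 6 = 60$)
$M = 6$
$u{\left(Y \right)} = 66$ ($u{\left(Y \right)} = 60 + 6 = 66$)
$q{\left(B,w \right)} = 63$ ($q{\left(B,w \right)} = 66 - 3 = 63$)
$q{\left(-19,k{\left(-2,-1 \right)} \right)} \left(-22169\right) = 63 \left(-22169\right) = -1396647$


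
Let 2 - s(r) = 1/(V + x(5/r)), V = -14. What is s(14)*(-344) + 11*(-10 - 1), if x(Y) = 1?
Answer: -10861/13 ≈ -835.46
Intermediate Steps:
s(r) = 27/13 (s(r) = 2 - 1/(-14 + 1) = 2 - 1/(-13) = 2 - 1*(-1/13) = 2 + 1/13 = 27/13)
s(14)*(-344) + 11*(-10 - 1) = (27/13)*(-344) + 11*(-10 - 1) = -9288/13 + 11*(-11) = -9288/13 - 121 = -10861/13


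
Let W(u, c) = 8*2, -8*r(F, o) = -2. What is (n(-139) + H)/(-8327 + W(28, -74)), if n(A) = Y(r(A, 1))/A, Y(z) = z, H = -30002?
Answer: 16681113/4620916 ≈ 3.6099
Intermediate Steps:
r(F, o) = ¼ (r(F, o) = -⅛*(-2) = ¼)
n(A) = 1/(4*A)
W(u, c) = 16
(n(-139) + H)/(-8327 + W(28, -74)) = ((¼)/(-139) - 30002)/(-8327 + 16) = ((¼)*(-1/139) - 30002)/(-8311) = (-1/556 - 30002)*(-1/8311) = -16681113/556*(-1/8311) = 16681113/4620916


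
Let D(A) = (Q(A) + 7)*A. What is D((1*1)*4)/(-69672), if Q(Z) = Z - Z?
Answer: -7/17418 ≈ -0.00040188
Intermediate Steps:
Q(Z) = 0
D(A) = 7*A (D(A) = (0 + 7)*A = 7*A)
D((1*1)*4)/(-69672) = (7*((1*1)*4))/(-69672) = (7*(1*4))*(-1/69672) = (7*4)*(-1/69672) = 28*(-1/69672) = -7/17418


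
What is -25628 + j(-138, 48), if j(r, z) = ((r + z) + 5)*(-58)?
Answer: -20698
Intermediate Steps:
j(r, z) = -290 - 58*r - 58*z (j(r, z) = (5 + r + z)*(-58) = -290 - 58*r - 58*z)
-25628 + j(-138, 48) = -25628 + (-290 - 58*(-138) - 58*48) = -25628 + (-290 + 8004 - 2784) = -25628 + 4930 = -20698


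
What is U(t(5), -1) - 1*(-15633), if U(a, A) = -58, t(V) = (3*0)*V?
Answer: 15575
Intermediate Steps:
t(V) = 0 (t(V) = 0*V = 0)
U(t(5), -1) - 1*(-15633) = -58 - 1*(-15633) = -58 + 15633 = 15575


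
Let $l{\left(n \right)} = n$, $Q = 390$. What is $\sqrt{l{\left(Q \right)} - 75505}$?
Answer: $i \sqrt{75115} \approx 274.07 i$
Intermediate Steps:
$\sqrt{l{\left(Q \right)} - 75505} = \sqrt{390 - 75505} = \sqrt{-75115} = i \sqrt{75115}$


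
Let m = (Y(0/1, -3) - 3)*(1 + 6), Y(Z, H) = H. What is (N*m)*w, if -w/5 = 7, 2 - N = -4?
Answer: 8820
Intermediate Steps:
N = 6 (N = 2 - 1*(-4) = 2 + 4 = 6)
w = -35 (w = -5*7 = -35)
m = -42 (m = (-3 - 3)*(1 + 6) = -6*7 = -42)
(N*m)*w = (6*(-42))*(-35) = -252*(-35) = 8820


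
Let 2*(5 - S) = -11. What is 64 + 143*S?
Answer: 3131/2 ≈ 1565.5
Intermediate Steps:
S = 21/2 (S = 5 - 1/2*(-11) = 5 + 11/2 = 21/2 ≈ 10.500)
64 + 143*S = 64 + 143*(21/2) = 64 + 3003/2 = 3131/2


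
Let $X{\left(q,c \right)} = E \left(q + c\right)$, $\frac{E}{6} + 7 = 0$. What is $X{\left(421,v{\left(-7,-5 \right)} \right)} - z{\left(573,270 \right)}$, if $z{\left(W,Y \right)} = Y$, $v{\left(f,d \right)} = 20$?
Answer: $-18792$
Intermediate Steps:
$E = -42$ ($E = -42 + 6 \cdot 0 = -42 + 0 = -42$)
$X{\left(q,c \right)} = - 42 c - 42 q$ ($X{\left(q,c \right)} = - 42 \left(q + c\right) = - 42 \left(c + q\right) = - 42 c - 42 q$)
$X{\left(421,v{\left(-7,-5 \right)} \right)} - z{\left(573,270 \right)} = \left(\left(-42\right) 20 - 17682\right) - 270 = \left(-840 - 17682\right) - 270 = -18522 - 270 = -18792$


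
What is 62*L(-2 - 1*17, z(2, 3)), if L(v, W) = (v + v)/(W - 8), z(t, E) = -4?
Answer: 589/3 ≈ 196.33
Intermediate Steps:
L(v, W) = 2*v/(-8 + W) (L(v, W) = (2*v)/(-8 + W) = 2*v/(-8 + W))
62*L(-2 - 1*17, z(2, 3)) = 62*(2*(-2 - 1*17)/(-8 - 4)) = 62*(2*(-2 - 17)/(-12)) = 62*(2*(-19)*(-1/12)) = 62*(19/6) = 589/3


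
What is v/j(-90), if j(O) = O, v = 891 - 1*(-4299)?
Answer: -173/3 ≈ -57.667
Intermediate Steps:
v = 5190 (v = 891 + 4299 = 5190)
v/j(-90) = 5190/(-90) = 5190*(-1/90) = -173/3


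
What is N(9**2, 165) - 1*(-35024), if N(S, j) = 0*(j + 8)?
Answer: 35024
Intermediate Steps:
N(S, j) = 0 (N(S, j) = 0*(8 + j) = 0)
N(9**2, 165) - 1*(-35024) = 0 - 1*(-35024) = 0 + 35024 = 35024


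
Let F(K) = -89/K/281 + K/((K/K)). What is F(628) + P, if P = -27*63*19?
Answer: -5592447477/176468 ≈ -31691.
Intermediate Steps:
F(K) = K - 89/(281*K) (F(K) = -89/K*(1/281) + K/1 = -89/(281*K) + K*1 = -89/(281*K) + K = K - 89/(281*K))
P = -32319 (P = -1701*19 = -32319)
F(628) + P = (628 - 89/281/628) - 32319 = (628 - 89/281*1/628) - 32319 = (628 - 89/176468) - 32319 = 110821815/176468 - 32319 = -5592447477/176468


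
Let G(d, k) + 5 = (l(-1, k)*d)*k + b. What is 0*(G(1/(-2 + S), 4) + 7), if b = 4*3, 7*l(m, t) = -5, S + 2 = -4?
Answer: 0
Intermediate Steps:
S = -6 (S = -2 - 4 = -6)
l(m, t) = -5/7 (l(m, t) = (⅐)*(-5) = -5/7)
b = 12
G(d, k) = 7 - 5*d*k/7 (G(d, k) = -5 + ((-5*d/7)*k + 12) = -5 + (-5*d*k/7 + 12) = -5 + (12 - 5*d*k/7) = 7 - 5*d*k/7)
0*(G(1/(-2 + S), 4) + 7) = 0*((7 - 5/7*4/(-2 - 6)) + 7) = 0*((7 - 5/7*4/(-8)) + 7) = 0*((7 - 5/7*(-⅛)*4) + 7) = 0*((7 + 5/14) + 7) = 0*(103/14 + 7) = 0*(201/14) = 0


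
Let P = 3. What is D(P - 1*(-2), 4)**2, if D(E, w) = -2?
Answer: 4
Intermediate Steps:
D(P - 1*(-2), 4)**2 = (-2)**2 = 4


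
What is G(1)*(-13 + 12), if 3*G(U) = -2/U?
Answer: 2/3 ≈ 0.66667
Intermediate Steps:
G(U) = -2/(3*U) (G(U) = (-2/U)/3 = -2/(3*U))
G(1)*(-13 + 12) = (-2/3/1)*(-13 + 12) = -2/3*1*(-1) = -2/3*(-1) = 2/3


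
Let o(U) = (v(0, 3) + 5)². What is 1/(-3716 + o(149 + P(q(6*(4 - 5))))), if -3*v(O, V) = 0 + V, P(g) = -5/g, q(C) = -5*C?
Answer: -1/3700 ≈ -0.00027027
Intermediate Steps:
v(O, V) = -V/3 (v(O, V) = -(0 + V)/3 = -V/3)
o(U) = 16 (o(U) = (-⅓*3 + 5)² = (-1 + 5)² = 4² = 16)
1/(-3716 + o(149 + P(q(6*(4 - 5))))) = 1/(-3716 + 16) = 1/(-3700) = -1/3700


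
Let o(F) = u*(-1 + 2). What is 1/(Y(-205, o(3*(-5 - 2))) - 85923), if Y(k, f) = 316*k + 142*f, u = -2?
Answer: -1/150987 ≈ -6.6231e-6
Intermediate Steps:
o(F) = -2 (o(F) = -2*(-1 + 2) = -2*1 = -2)
Y(k, f) = 142*f + 316*k
1/(Y(-205, o(3*(-5 - 2))) - 85923) = 1/((142*(-2) + 316*(-205)) - 85923) = 1/((-284 - 64780) - 85923) = 1/(-65064 - 85923) = 1/(-150987) = -1/150987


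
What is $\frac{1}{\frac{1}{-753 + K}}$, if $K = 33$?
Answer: $-720$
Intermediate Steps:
$\frac{1}{\frac{1}{-753 + K}} = \frac{1}{\frac{1}{-753 + 33}} = \frac{1}{\frac{1}{-720}} = \frac{1}{- \frac{1}{720}} = -720$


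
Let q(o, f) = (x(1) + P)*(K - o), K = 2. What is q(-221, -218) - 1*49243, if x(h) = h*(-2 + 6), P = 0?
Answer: -48351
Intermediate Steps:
x(h) = 4*h (x(h) = h*4 = 4*h)
q(o, f) = 8 - 4*o (q(o, f) = (4*1 + 0)*(2 - o) = (4 + 0)*(2 - o) = 4*(2 - o) = 8 - 4*o)
q(-221, -218) - 1*49243 = (8 - 4*(-221)) - 1*49243 = (8 + 884) - 49243 = 892 - 49243 = -48351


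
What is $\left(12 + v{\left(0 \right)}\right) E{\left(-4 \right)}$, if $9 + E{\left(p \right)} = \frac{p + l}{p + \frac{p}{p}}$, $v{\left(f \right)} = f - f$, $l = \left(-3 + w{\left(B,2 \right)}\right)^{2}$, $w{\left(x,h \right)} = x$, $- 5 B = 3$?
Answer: $- \frac{3596}{25} \approx -143.84$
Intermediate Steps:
$B = - \frac{3}{5}$ ($B = \left(- \frac{1}{5}\right) 3 = - \frac{3}{5} \approx -0.6$)
$l = \frac{324}{25}$ ($l = \left(-3 - \frac{3}{5}\right)^{2} = \left(- \frac{18}{5}\right)^{2} = \frac{324}{25} \approx 12.96$)
$v{\left(f \right)} = 0$
$E{\left(p \right)} = -9 + \frac{\frac{324}{25} + p}{1 + p}$ ($E{\left(p \right)} = -9 + \frac{p + \frac{324}{25}}{p + \frac{p}{p}} = -9 + \frac{\frac{324}{25} + p}{p + 1} = -9 + \frac{\frac{324}{25} + p}{1 + p}$)
$\left(12 + v{\left(0 \right)}\right) E{\left(-4 \right)} = \left(12 + 0\right) \frac{99 - -800}{25 \left(1 - 4\right)} = 12 \frac{99 + 800}{25 \left(-3\right)} = 12 \cdot \frac{1}{25} \left(- \frac{1}{3}\right) 899 = 12 \left(- \frac{899}{75}\right) = - \frac{3596}{25}$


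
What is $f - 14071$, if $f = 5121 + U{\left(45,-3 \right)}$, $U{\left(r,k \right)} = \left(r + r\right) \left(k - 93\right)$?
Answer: $-17590$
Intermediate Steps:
$U{\left(r,k \right)} = 2 r \left(-93 + k\right)$
$f = -3519$ ($f = 5121 + 2 \cdot 45 \left(-93 - 3\right) = 5121 + 2 \cdot 45 \left(-96\right) = 5121 - 8640 = -3519$)
$f - 14071 = -3519 - 14071 = -17590$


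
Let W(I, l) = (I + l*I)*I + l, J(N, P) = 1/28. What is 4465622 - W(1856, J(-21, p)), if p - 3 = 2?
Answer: 25140071/28 ≈ 8.9786e+5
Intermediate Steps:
p = 5 (p = 3 + 2 = 5)
J(N, P) = 1/28
W(I, l) = l + I*(I + I*l) (W(I, l) = (I + I*l)*I + l = I*(I + I*l) + l = l + I*(I + I*l))
4465622 - W(1856, J(-21, p)) = 4465622 - (1/28 + 1856**2 + (1/28)*1856**2) = 4465622 - (1/28 + 3444736 + (1/28)*3444736) = 4465622 - (1/28 + 3444736 + 861184/7) = 4465622 - 1*99897345/28 = 4465622 - 99897345/28 = 25140071/28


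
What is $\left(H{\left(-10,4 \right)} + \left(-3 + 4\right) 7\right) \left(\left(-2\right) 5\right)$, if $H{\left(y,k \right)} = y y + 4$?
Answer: $-1110$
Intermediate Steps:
$H{\left(y,k \right)} = 4 + y^{2}$ ($H{\left(y,k \right)} = y^{2} + 4 = 4 + y^{2}$)
$\left(H{\left(-10,4 \right)} + \left(-3 + 4\right) 7\right) \left(\left(-2\right) 5\right) = \left(\left(4 + \left(-10\right)^{2}\right) + \left(-3 + 4\right) 7\right) \left(\left(-2\right) 5\right) = \left(\left(4 + 100\right) + 1 \cdot 7\right) \left(-10\right) = \left(104 + 7\right) \left(-10\right) = 111 \left(-10\right) = -1110$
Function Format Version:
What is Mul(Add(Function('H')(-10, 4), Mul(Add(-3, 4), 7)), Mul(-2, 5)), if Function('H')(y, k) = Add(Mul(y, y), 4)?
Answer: -1110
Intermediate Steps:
Function('H')(y, k) = Add(4, Pow(y, 2)) (Function('H')(y, k) = Add(Pow(y, 2), 4) = Add(4, Pow(y, 2)))
Mul(Add(Function('H')(-10, 4), Mul(Add(-3, 4), 7)), Mul(-2, 5)) = Mul(Add(Add(4, Pow(-10, 2)), Mul(Add(-3, 4), 7)), Mul(-2, 5)) = Mul(Add(Add(4, 100), Mul(1, 7)), -10) = Mul(Add(104, 7), -10) = Mul(111, -10) = -1110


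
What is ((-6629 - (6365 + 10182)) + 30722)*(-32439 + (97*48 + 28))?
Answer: -209439230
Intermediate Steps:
((-6629 - (6365 + 10182)) + 30722)*(-32439 + (97*48 + 28)) = ((-6629 - 1*16547) + 30722)*(-32439 + (4656 + 28)) = ((-6629 - 16547) + 30722)*(-32439 + 4684) = (-23176 + 30722)*(-27755) = 7546*(-27755) = -209439230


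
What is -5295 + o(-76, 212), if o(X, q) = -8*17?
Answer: -5431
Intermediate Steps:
o(X, q) = -136
-5295 + o(-76, 212) = -5295 - 136 = -5431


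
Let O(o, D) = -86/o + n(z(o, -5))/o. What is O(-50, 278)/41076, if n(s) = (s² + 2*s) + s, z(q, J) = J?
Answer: 19/513450 ≈ 3.7005e-5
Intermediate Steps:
n(s) = s² + 3*s
O(o, D) = -76/o (O(o, D) = -86/o + (-5*(3 - 5))/o = -86/o + (-5*(-2))/o = -86/o + 10/o = -76/o)
O(-50, 278)/41076 = -76/(-50)/41076 = -76*(-1/50)*(1/41076) = (38/25)*(1/41076) = 19/513450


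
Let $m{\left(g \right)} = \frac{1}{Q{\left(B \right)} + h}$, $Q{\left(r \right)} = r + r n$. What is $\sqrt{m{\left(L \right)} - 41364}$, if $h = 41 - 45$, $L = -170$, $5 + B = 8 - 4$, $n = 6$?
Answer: $\frac{i \sqrt{5005055}}{11} \approx 203.38 i$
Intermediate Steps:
$B = -1$ ($B = -5 + \left(8 - 4\right) = -5 + 4 = -1$)
$Q{\left(r \right)} = 7 r$ ($Q{\left(r \right)} = r + r 6 = r + 6 r = 7 r$)
$h = -4$
$m{\left(g \right)} = - \frac{1}{11}$ ($m{\left(g \right)} = \frac{1}{7 \left(-1\right) - 4} = \frac{1}{-7 - 4} = \frac{1}{-11} = - \frac{1}{11}$)
$\sqrt{m{\left(L \right)} - 41364} = \sqrt{- \frac{1}{11} - 41364} = \sqrt{- \frac{455005}{11}} = \frac{i \sqrt{5005055}}{11}$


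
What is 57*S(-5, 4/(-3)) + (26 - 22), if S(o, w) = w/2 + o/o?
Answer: 23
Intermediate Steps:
S(o, w) = 1 + w/2 (S(o, w) = w*(½) + 1 = w/2 + 1 = 1 + w/2)
57*S(-5, 4/(-3)) + (26 - 22) = 57*(1 + (4/(-3))/2) + (26 - 22) = 57*(1 + (4*(-⅓))/2) + 4 = 57*(1 + (½)*(-4/3)) + 4 = 57*(1 - ⅔) + 4 = 57*(⅓) + 4 = 19 + 4 = 23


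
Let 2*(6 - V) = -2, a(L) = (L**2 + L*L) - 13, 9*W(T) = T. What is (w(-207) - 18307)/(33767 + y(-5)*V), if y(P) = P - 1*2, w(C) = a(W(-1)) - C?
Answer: -1467151/2731158 ≈ -0.53719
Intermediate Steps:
W(T) = T/9
a(L) = -13 + 2*L**2 (a(L) = (L**2 + L**2) - 13 = 2*L**2 - 13 = -13 + 2*L**2)
w(C) = -1051/81 - C (w(C) = (-13 + 2*((1/9)*(-1))**2) - C = (-13 + 2*(-1/9)**2) - C = (-13 + 2*(1/81)) - C = (-13 + 2/81) - C = -1051/81 - C)
V = 7 (V = 6 - 1/2*(-2) = 6 + 1 = 7)
y(P) = -2 + P (y(P) = P - 2 = -2 + P)
(w(-207) - 18307)/(33767 + y(-5)*V) = ((-1051/81 - 1*(-207)) - 18307)/(33767 + (-2 - 5)*7) = ((-1051/81 + 207) - 18307)/(33767 - 7*7) = (15716/81 - 18307)/(33767 - 49) = -1467151/81/33718 = -1467151/81*1/33718 = -1467151/2731158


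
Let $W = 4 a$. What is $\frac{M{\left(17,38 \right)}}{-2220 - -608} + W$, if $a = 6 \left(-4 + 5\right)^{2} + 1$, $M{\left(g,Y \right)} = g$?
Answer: $\frac{45119}{1612} \approx 27.989$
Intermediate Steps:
$a = 7$ ($a = 6 \cdot 1^{2} + 1 = 6 \cdot 1 + 1 = 6 + 1 = 7$)
$W = 28$ ($W = 4 \cdot 7 = 28$)
$\frac{M{\left(17,38 \right)}}{-2220 - -608} + W = \frac{17}{-2220 - -608} + 28 = \frac{17}{-2220 + 608} + 28 = \frac{17}{-1612} + 28 = 17 \left(- \frac{1}{1612}\right) + 28 = - \frac{17}{1612} + 28 = \frac{45119}{1612}$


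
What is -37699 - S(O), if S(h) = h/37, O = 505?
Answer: -1395368/37 ≈ -37713.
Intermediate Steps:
S(h) = h/37 (S(h) = h*(1/37) = h/37)
-37699 - S(O) = -37699 - 505/37 = -1395368/37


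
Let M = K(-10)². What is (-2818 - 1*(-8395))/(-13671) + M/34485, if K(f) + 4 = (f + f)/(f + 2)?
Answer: -85463149/209530860 ≈ -0.40788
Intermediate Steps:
K(f) = -4 + 2*f/(2 + f) (K(f) = -4 + (f + f)/(f + 2) = -4 + (2*f)/(2 + f) = -4 + 2*f/(2 + f))
M = 9/4 (M = (2*(-4 - 1*(-10))/(2 - 10))² = (2*(-4 + 10)/(-8))² = (2*(-⅛)*6)² = (-3/2)² = 9/4 ≈ 2.2500)
(-2818 - 1*(-8395))/(-13671) + M/34485 = (-2818 - 1*(-8395))/(-13671) + (9/4)/34485 = (-2818 + 8395)*(-1/13671) + (9/4)*(1/34485) = 5577*(-1/13671) + 3/45980 = -1859/4557 + 3/45980 = -85463149/209530860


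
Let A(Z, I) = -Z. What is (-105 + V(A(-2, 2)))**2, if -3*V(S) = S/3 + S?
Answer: 908209/81 ≈ 11212.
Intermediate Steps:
V(S) = -4*S/9 (V(S) = -(S/3 + S)/3 = -4*S/9)
(-105 + V(A(-2, 2)))**2 = (-105 - (-4)*(-2)/9)**2 = (-105 - 4/9*2)**2 = (-105 - 8/9)**2 = (-953/9)**2 = 908209/81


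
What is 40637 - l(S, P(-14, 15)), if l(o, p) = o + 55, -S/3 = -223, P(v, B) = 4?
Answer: 39913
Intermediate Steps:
S = 669 (S = -3*(-223) = 669)
l(o, p) = 55 + o
40637 - l(S, P(-14, 15)) = 40637 - (55 + 669) = 40637 - 1*724 = 40637 - 724 = 39913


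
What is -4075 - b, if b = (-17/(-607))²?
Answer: -1501429964/368449 ≈ -4075.0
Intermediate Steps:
b = 289/368449 (b = (-17*(-1/607))² = (17/607)² = 289/368449 ≈ 0.00078437)
-4075 - b = -4075 - 1*289/368449 = -4075 - 289/368449 = -1501429964/368449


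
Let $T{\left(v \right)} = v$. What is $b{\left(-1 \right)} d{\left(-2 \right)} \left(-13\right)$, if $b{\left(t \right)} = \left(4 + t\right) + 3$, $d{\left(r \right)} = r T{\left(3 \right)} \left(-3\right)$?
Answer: $-1404$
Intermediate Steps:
$d{\left(r \right)} = - 9 r$ ($d{\left(r \right)} = r 3 \left(-3\right) = 3 r \left(-3\right) = - 9 r$)
$b{\left(t \right)} = 7 + t$
$b{\left(-1 \right)} d{\left(-2 \right)} \left(-13\right) = \left(7 - 1\right) \left(\left(-9\right) \left(-2\right)\right) \left(-13\right) = 6 \cdot 18 \left(-13\right) = 108 \left(-13\right) = -1404$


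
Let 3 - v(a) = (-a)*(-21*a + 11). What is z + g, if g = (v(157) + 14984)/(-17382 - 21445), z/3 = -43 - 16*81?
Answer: -155467144/38827 ≈ -4004.1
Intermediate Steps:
v(a) = 3 + a*(11 - 21*a) (v(a) = 3 - (-a)*(-21*a + 11) = 3 - (-a)*(11 - 21*a) = 3 - (-1)*a*(11 - 21*a) = 3 + a*(11 - 21*a))
z = -4017 (z = 3*(-43 - 16*81) = 3*(-43 - 1296) = 3*(-1339) = -4017)
g = 500915/38827 (g = ((3 - 21*157**2 + 11*157) + 14984)/(-17382 - 21445) = ((3 - 21*24649 + 1727) + 14984)/(-38827) = ((3 - 517629 + 1727) + 14984)*(-1/38827) = (-515899 + 14984)*(-1/38827) = -500915*(-1/38827) = 500915/38827 ≈ 12.901)
z + g = -4017 + 500915/38827 = -155467144/38827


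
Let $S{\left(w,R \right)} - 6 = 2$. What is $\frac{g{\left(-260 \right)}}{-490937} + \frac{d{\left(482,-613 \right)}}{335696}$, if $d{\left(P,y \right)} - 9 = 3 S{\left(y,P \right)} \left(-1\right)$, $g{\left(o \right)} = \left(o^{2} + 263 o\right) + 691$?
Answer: $\frac{22512889}{164805587152} \approx 0.0001366$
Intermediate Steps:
$S{\left(w,R \right)} = 8$ ($S{\left(w,R \right)} = 6 + 2 = 8$)
$g{\left(o \right)} = 691 + o^{2} + 263 o$
$d{\left(P,y \right)} = -15$ ($d{\left(P,y \right)} = 9 + 3 \cdot 8 \left(-1\right) = 9 + 24 \left(-1\right) = 9 - 24 = -15$)
$\frac{g{\left(-260 \right)}}{-490937} + \frac{d{\left(482,-613 \right)}}{335696} = \frac{691 + \left(-260\right)^{2} + 263 \left(-260\right)}{-490937} - \frac{15}{335696} = \left(691 + 67600 - 68380\right) \left(- \frac{1}{490937}\right) - \frac{15}{335696} = \left(-89\right) \left(- \frac{1}{490937}\right) - \frac{15}{335696} = \frac{89}{490937} - \frac{15}{335696} = \frac{22512889}{164805587152}$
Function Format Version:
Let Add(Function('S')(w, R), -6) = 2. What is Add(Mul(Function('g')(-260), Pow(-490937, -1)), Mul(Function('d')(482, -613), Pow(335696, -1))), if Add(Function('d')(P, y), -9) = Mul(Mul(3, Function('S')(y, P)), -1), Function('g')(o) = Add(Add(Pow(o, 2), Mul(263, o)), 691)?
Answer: Rational(22512889, 164805587152) ≈ 0.00013660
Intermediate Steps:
Function('S')(w, R) = 8 (Function('S')(w, R) = Add(6, 2) = 8)
Function('g')(o) = Add(691, Pow(o, 2), Mul(263, o))
Function('d')(P, y) = -15 (Function('d')(P, y) = Add(9, Mul(Mul(3, 8), -1)) = Add(9, Mul(24, -1)) = Add(9, -24) = -15)
Add(Mul(Function('g')(-260), Pow(-490937, -1)), Mul(Function('d')(482, -613), Pow(335696, -1))) = Add(Mul(Add(691, Pow(-260, 2), Mul(263, -260)), Pow(-490937, -1)), Mul(-15, Pow(335696, -1))) = Add(Mul(Add(691, 67600, -68380), Rational(-1, 490937)), Mul(-15, Rational(1, 335696))) = Add(Mul(-89, Rational(-1, 490937)), Rational(-15, 335696)) = Add(Rational(89, 490937), Rational(-15, 335696)) = Rational(22512889, 164805587152)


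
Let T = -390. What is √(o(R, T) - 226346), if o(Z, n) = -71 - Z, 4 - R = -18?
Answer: I*√226439 ≈ 475.86*I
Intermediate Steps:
R = 22 (R = 4 - 1*(-18) = 4 + 18 = 22)
√(o(R, T) - 226346) = √((-71 - 1*22) - 226346) = √((-71 - 22) - 226346) = √(-93 - 226346) = √(-226439) = I*√226439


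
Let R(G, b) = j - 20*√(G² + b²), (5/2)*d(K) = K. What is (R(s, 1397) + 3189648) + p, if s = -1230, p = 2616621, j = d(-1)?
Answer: 29031343/5 - 20*√3464509 ≈ 5.7690e+6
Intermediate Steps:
d(K) = 2*K/5
j = -⅖ (j = (⅖)*(-1) = -⅖ ≈ -0.40000)
R(G, b) = -⅖ - 20*√(G² + b²)
(R(s, 1397) + 3189648) + p = ((-⅖ - 20*√((-1230)² + 1397²)) + 3189648) + 2616621 = ((-⅖ - 20*√(1512900 + 1951609)) + 3189648) + 2616621 = ((-⅖ - 20*√3464509) + 3189648) + 2616621 = (15948238/5 - 20*√3464509) + 2616621 = 29031343/5 - 20*√3464509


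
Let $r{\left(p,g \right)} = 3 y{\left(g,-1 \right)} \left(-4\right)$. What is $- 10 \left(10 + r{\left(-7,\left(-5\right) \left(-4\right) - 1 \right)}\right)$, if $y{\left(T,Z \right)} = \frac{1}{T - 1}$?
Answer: $- \frac{280}{3} \approx -93.333$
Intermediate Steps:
$y{\left(T,Z \right)} = \frac{1}{-1 + T}$
$r{\left(p,g \right)} = - \frac{12}{-1 + g}$ ($r{\left(p,g \right)} = \frac{3}{-1 + g} \left(-4\right) = - \frac{12}{-1 + g}$)
$- 10 \left(10 + r{\left(-7,\left(-5\right) \left(-4\right) - 1 \right)}\right) = - 10 \left(10 - \frac{12}{-1 - -19}\right) = - 10 \left(10 - \frac{12}{-1 + \left(20 - 1\right)}\right) = - 10 \left(10 - \frac{12}{-1 + 19}\right) = - 10 \left(10 - \frac{12}{18}\right) = - 10 \left(10 - \frac{2}{3}\right) = \left(-10\right) \frac{28}{3} = - \frac{280}{3}$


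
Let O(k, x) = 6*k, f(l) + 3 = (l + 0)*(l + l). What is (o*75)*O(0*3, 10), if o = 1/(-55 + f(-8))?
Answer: 0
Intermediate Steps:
f(l) = -3 + 2*l² (f(l) = -3 + (l + 0)*(l + l) = -3 + l*(2*l) = -3 + 2*l²)
o = 1/70 (o = 1/(-55 + (-3 + 2*(-8)²)) = 1/(-55 + (-3 + 2*64)) = 1/(-55 + (-3 + 128)) = 1/(-55 + 125) = 1/70 ≈ 0.014286)
(o*75)*O(0*3, 10) = ((1/70)*75)*(6*(0*3)) = 15*(6*0)/14 = (15/14)*0 = 0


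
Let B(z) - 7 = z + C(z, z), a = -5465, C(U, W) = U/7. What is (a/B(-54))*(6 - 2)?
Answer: 153020/383 ≈ 399.53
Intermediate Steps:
C(U, W) = U/7 (C(U, W) = U*(⅐) = U/7)
B(z) = 7 + 8*z/7 (B(z) = 7 + (z + z/7) = 7 + 8*z/7)
(a/B(-54))*(6 - 2) = (-5465/(7 + (8/7)*(-54)))*(6 - 2) = -5465/(7 - 432/7)*4 = -5465/(-383/7)*4 = -5465*(-7/383)*4 = (38255/383)*4 = 153020/383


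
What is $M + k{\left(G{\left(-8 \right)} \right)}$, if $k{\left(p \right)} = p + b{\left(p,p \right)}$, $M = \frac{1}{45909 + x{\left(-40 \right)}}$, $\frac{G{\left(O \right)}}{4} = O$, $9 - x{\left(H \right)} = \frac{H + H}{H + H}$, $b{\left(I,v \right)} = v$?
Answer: $- \frac{2938687}{45917} \approx -64.0$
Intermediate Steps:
$x{\left(H \right)} = 8$ ($x{\left(H \right)} = 9 - \frac{H + H}{H + H} = 9 - \frac{2 H}{2 H} = 9 - 2 H \frac{1}{2 H} = 9 - 1 = 8$)
$G{\left(O \right)} = 4 O$
$M = \frac{1}{45917}$ ($M = \frac{1}{45909 + 8} = \frac{1}{45917} \approx 2.1778 \cdot 10^{-5}$)
$k{\left(p \right)} = 2 p$ ($k{\left(p \right)} = p + p = 2 p$)
$M + k{\left(G{\left(-8 \right)} \right)} = \frac{1}{45917} + 2 \cdot 4 \left(-8\right) = \frac{1}{45917} + 2 \left(-32\right) = \frac{1}{45917} - 64 = - \frac{2938687}{45917}$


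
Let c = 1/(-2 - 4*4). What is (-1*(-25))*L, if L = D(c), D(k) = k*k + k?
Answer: -425/324 ≈ -1.3117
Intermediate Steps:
c = -1/18 (c = 1/(-2 - 16) = 1/(-18) = -1/18 ≈ -0.055556)
D(k) = k + k² (D(k) = k² + k = k + k²)
L = -17/324 (L = -(1 - 1/18)/18 = -1/18*17/18 = -17/324 ≈ -0.052469)
(-1*(-25))*L = -1*(-25)*(-17/324) = 25*(-17/324) = -425/324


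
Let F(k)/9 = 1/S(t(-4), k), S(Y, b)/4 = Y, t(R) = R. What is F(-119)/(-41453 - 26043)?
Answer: 9/1079936 ≈ 8.3338e-6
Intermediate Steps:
S(Y, b) = 4*Y
F(k) = -9/16 (F(k) = 9/((4*(-4))) = 9/(-16) = 9*(-1/16) = -9/16)
F(-119)/(-41453 - 26043) = -9/(16*(-41453 - 26043)) = -9/16/(-67496) = -9/16*(-1/67496) = 9/1079936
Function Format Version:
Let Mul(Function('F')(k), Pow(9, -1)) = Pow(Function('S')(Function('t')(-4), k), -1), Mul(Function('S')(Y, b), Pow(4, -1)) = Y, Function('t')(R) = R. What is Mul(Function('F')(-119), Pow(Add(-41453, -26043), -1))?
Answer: Rational(9, 1079936) ≈ 8.3338e-6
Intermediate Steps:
Function('S')(Y, b) = Mul(4, Y)
Function('F')(k) = Rational(-9, 16) (Function('F')(k) = Mul(9, Pow(Mul(4, -4), -1)) = Mul(9, Pow(-16, -1)) = Mul(9, Rational(-1, 16)) = Rational(-9, 16))
Mul(Function('F')(-119), Pow(Add(-41453, -26043), -1)) = Mul(Rational(-9, 16), Pow(Add(-41453, -26043), -1)) = Mul(Rational(-9, 16), Pow(-67496, -1)) = Mul(Rational(-9, 16), Rational(-1, 67496)) = Rational(9, 1079936)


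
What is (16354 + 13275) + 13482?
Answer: 43111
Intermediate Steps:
(16354 + 13275) + 13482 = 29629 + 13482 = 43111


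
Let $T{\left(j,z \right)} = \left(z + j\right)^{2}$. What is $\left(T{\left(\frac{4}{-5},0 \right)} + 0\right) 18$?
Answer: $\frac{288}{25} \approx 11.52$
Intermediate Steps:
$T{\left(j,z \right)} = \left(j + z\right)^{2}$
$\left(T{\left(\frac{4}{-5},0 \right)} + 0\right) 18 = \left(\left(\frac{4}{-5} + 0\right)^{2} + 0\right) 18 = \left(\left(4 \left(- \frac{1}{5}\right) + 0\right)^{2} + 0\right) 18 = \left(\left(- \frac{4}{5} + 0\right)^{2} + 0\right) 18 = \left(\left(- \frac{4}{5}\right)^{2} + 0\right) 18 = \left(\frac{16}{25} + 0\right) 18 = \frac{16}{25} \cdot 18 = \frac{288}{25}$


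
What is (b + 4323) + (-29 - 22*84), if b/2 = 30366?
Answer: 63178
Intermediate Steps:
b = 60732 (b = 2*30366 = 60732)
(b + 4323) + (-29 - 22*84) = (60732 + 4323) + (-29 - 22*84) = 65055 + (-29 - 1848) = 65055 - 1877 = 63178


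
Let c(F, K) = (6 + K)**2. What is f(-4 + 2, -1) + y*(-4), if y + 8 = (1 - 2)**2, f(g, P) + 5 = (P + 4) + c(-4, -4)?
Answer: 30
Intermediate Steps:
f(g, P) = 3 + P (f(g, P) = -5 + ((P + 4) + (6 - 4)**2) = -5 + ((4 + P) + 2**2) = -5 + ((4 + P) + 4) = -5 + (8 + P) = 3 + P)
y = -7 (y = -8 + (1 - 2)**2 = -8 + (-1)**2 = -8 + 1 = -7)
f(-4 + 2, -1) + y*(-4) = (3 - 1) - 7*(-4) = 2 + 28 = 30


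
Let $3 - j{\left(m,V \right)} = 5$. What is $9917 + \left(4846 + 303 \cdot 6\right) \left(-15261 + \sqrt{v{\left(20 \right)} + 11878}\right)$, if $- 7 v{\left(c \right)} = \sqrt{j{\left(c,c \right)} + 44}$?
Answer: $-101689387 + 952 \sqrt{582022 - 7 \sqrt{42}} \approx -1.0096 \cdot 10^{8}$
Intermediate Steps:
$j{\left(m,V \right)} = -2$ ($j{\left(m,V \right)} = 3 - 5 = -2$)
$v{\left(c \right)} = - \frac{\sqrt{42}}{7}$ ($v{\left(c \right)} = - \frac{\sqrt{-2 + 44}}{7} = - \frac{\sqrt{42}}{7}$)
$9917 + \left(4846 + 303 \cdot 6\right) \left(-15261 + \sqrt{v{\left(20 \right)} + 11878}\right) = 9917 + \left(4846 + 303 \cdot 6\right) \left(-15261 + \sqrt{- \frac{\sqrt{42}}{7} + 11878}\right) = 9917 + \left(4846 + 1818\right) \left(-15261 + \sqrt{11878 - \frac{\sqrt{42}}{7}}\right) = 9917 + 6664 \left(-15261 + \sqrt{11878 - \frac{\sqrt{42}}{7}}\right) = 9917 - \left(101699304 - 6664 \sqrt{11878 - \frac{\sqrt{42}}{7}}\right) = -101689387 + 6664 \sqrt{11878 - \frac{\sqrt{42}}{7}}$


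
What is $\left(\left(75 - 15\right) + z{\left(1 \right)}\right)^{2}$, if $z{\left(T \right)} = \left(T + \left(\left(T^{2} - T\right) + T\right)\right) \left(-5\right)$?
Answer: $2500$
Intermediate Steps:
$z{\left(T \right)} = - 5 T - 5 T^{2}$ ($z{\left(T \right)} = \left(T + T^{2}\right) \left(-5\right) = - 5 T - 5 T^{2}$)
$\left(\left(75 - 15\right) + z{\left(1 \right)}\right)^{2} = \left(\left(75 - 15\right) - 5 \left(1 + 1\right)\right)^{2} = \left(60 - 5 \cdot 2\right)^{2} = \left(60 - 10\right)^{2} = 50^{2} = 2500$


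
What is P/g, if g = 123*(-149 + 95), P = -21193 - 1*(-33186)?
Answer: -11993/6642 ≈ -1.8056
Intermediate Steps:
P = 11993 (P = -21193 + 33186 = 11993)
g = -6642 (g = 123*(-54) = -6642)
P/g = 11993/(-6642) = 11993*(-1/6642) = -11993/6642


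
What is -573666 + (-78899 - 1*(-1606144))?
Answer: 953579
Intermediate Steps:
-573666 + (-78899 - 1*(-1606144)) = -573666 + (-78899 + 1606144) = -573666 + 1527245 = 953579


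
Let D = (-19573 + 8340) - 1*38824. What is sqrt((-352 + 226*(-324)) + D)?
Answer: 3*I*sqrt(13737) ≈ 351.61*I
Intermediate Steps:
D = -50057 (D = -11233 - 38824 = -50057)
sqrt((-352 + 226*(-324)) + D) = sqrt((-352 + 226*(-324)) - 50057) = sqrt((-352 - 73224) - 50057) = sqrt(-73576 - 50057) = sqrt(-123633) = 3*I*sqrt(13737)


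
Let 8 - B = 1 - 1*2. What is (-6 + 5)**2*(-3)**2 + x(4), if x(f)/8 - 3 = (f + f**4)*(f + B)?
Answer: 27073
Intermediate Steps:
B = 9 (B = 8 - (1 - 1*2) = 8 - (1 - 2) = 8 - 1*(-1) = 8 + 1 = 9)
x(f) = 24 + 8*(9 + f)*(f + f**4) (x(f) = 24 + 8*((f + f**4)*(f + 9)) = 24 + 8*((f + f**4)*(9 + f)) = 24 + 8*((9 + f)*(f + f**4)) = 24 + 8*(9 + f)*(f + f**4))
(-6 + 5)**2*(-3)**2 + x(4) = (-6 + 5)**2*(-3)**2 + (24 + 8*4**2 + 8*4**5 + 72*4 + 72*4**4) = (-1)**2*9 + (24 + 8*16 + 8*1024 + 288 + 72*256) = 1*9 + (24 + 128 + 8192 + 288 + 18432) = 9 + 27064 = 27073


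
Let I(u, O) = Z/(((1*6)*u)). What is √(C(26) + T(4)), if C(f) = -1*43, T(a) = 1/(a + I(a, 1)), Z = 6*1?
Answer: I*√12359/17 ≈ 6.5395*I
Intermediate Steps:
Z = 6
I(u, O) = 1/u (I(u, O) = 6/(((1*6)*u)) = 6/((6*u)) = 6*(1/(6*u)) = 1/u)
T(a) = 1/(a + 1/a)
C(f) = -43
√(C(26) + T(4)) = √(-43 + 4/(1 + 4²)) = √(-43 + 4/(1 + 16)) = √(-43 + 4/17) = √(-727/17) = I*√12359/17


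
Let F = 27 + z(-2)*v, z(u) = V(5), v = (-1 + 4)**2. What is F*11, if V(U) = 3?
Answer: 594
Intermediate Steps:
v = 9 (v = 3**2 = 9)
z(u) = 3
F = 54 (F = 27 + 3*9 = 27 + 27 = 54)
F*11 = 54*11 = 594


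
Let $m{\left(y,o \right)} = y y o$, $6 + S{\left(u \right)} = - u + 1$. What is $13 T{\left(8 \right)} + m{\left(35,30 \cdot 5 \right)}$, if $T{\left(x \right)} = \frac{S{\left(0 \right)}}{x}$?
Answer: $\frac{1469935}{8} \approx 1.8374 \cdot 10^{5}$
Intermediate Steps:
$S{\left(u \right)} = -5 - u$ ($S{\left(u \right)} = -6 - \left(-1 + u\right) = -5 - u$)
$T{\left(x \right)} = - \frac{5}{x}$ ($T{\left(x \right)} = \frac{-5 - 0}{x} = \frac{-5 + 0}{x} = - \frac{5}{x}$)
$m{\left(y,o \right)} = o y^{2}$ ($m{\left(y,o \right)} = y^{2} o = o y^{2}$)
$13 T{\left(8 \right)} + m{\left(35,30 \cdot 5 \right)} = 13 \left(- \frac{5}{8}\right) + 30 \cdot 5 \cdot 35^{2} = 13 \left(\left(-5\right) \frac{1}{8}\right) + 150 \cdot 1225 = 13 \left(- \frac{5}{8}\right) + 183750 = - \frac{65}{8} + 183750 = \frac{1469935}{8}$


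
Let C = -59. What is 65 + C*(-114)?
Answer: 6791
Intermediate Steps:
65 + C*(-114) = 65 - 59*(-114) = 65 + 6726 = 6791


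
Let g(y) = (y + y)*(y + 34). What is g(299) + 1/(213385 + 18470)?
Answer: 46170213571/231855 ≈ 1.9913e+5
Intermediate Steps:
g(y) = 2*y*(34 + y) (g(y) = (2*y)*(34 + y) = 2*y*(34 + y))
g(299) + 1/(213385 + 18470) = 2*299*(34 + 299) + 1/(213385 + 18470) = 2*299*333 + 1/231855 = 199134 + 1/231855 = 46170213571/231855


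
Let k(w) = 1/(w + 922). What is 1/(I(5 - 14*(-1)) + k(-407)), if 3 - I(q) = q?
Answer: -515/8239 ≈ -0.062508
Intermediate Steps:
k(w) = 1/(922 + w)
I(q) = 3 - q
1/(I(5 - 14*(-1)) + k(-407)) = 1/((3 - (5 - 14*(-1))) + 1/(922 - 407)) = 1/((3 - (5 + 14)) + 1/515) = 1/((3 - 1*19) + 1/515) = 1/((3 - 19) + 1/515) = 1/(-16 + 1/515) = 1/(-8239/515) = -515/8239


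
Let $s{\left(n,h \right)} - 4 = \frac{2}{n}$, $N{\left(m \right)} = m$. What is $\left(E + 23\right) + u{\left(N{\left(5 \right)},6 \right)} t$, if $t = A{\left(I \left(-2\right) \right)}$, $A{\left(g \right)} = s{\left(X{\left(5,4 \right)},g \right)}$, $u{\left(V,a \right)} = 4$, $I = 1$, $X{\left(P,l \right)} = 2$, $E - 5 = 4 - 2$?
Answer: $50$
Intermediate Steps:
$E = 7$ ($E = 5 + \left(4 - 2\right) = 5 + 2 = 7$)
$s{\left(n,h \right)} = 4 + \frac{2}{n}$
$A{\left(g \right)} = 5$ ($A{\left(g \right)} = 4 + \frac{2}{2} = 4 + 2 \cdot \frac{1}{2} = 4 + 1 = 5$)
$t = 5$
$\left(E + 23\right) + u{\left(N{\left(5 \right)},6 \right)} t = \left(7 + 23\right) + 4 \cdot 5 = 30 + 20 = 50$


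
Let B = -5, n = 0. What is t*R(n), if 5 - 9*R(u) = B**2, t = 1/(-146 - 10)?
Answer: 5/351 ≈ 0.014245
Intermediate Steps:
t = -1/156 (t = 1/(-156) = -1/156 ≈ -0.0064103)
R(u) = -20/9 (R(u) = 5/9 - 1/9*(-5)**2 = 5/9 - 1/9*25 = 5/9 - 25/9 = -20/9)
t*R(n) = -1/156*(-20/9) = 5/351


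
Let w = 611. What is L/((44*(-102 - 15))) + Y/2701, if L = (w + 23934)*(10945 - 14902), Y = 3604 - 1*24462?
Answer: 87408691027/4634916 ≈ 18859.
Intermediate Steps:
Y = -20858 (Y = 3604 - 24462 = -20858)
L = -97124565 (L = (611 + 23934)*(10945 - 14902) = 24545*(-3957) = -97124565)
L/((44*(-102 - 15))) + Y/2701 = -97124565*1/(44*(-102 - 15)) - 20858/2701 = -97124565/(44*(-117)) - 20858*1/2701 = -97124565/(-5148) - 20858/2701 = -97124565*(-1/5148) - 20858/2701 = 32374855/1716 - 20858/2701 = 87408691027/4634916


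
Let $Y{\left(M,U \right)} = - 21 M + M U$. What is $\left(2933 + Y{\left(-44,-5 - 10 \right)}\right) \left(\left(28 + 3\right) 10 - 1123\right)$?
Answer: $-3672321$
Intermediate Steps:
$\left(2933 + Y{\left(-44,-5 - 10 \right)}\right) \left(\left(28 + 3\right) 10 - 1123\right) = \left(2933 - 44 \left(-21 - 15\right)\right) \left(\left(28 + 3\right) 10 - 1123\right) = \left(2933 - 44 \left(-21 - 15\right)\right) \left(31 \cdot 10 - 1123\right) = \left(2933 - 44 \left(-21 - 15\right)\right) \left(310 - 1123\right) = \left(2933 - -1584\right) \left(-813\right) = \left(2933 + 1584\right) \left(-813\right) = 4517 \left(-813\right) = -3672321$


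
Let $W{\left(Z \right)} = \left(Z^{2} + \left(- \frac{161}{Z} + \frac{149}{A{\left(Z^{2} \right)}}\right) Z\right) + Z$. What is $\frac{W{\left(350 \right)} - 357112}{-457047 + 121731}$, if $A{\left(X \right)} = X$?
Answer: $\frac{82047901}{117360600} \approx 0.69911$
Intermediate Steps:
$W{\left(Z \right)} = Z + Z^{2} + Z \left(- \frac{161}{Z} + \frac{149}{Z^{2}}\right)$ ($W{\left(Z \right)} = \left(Z^{2} + \left(- \frac{161}{Z} + \frac{149}{Z^{2}}\right) Z\right) + Z = \left(Z^{2} + Z \left(- \frac{161}{Z} + \frac{149}{Z^{2}}\right)\right) + Z = Z + Z^{2} + Z \left(- \frac{161}{Z} + \frac{149}{Z^{2}}\right)$)
$\frac{W{\left(350 \right)} - 357112}{-457047 + 121731} = \frac{\left(-161 + 350 + 350^{2} + \frac{149}{350}\right) - 357112}{-457047 + 121731} = \frac{\left(-161 + 350 + 122500 + 149 \cdot \frac{1}{350}\right) - 357112}{-335316} = \left(\left(-161 + 350 + 122500 + \frac{149}{350}\right) - 357112\right) \left(- \frac{1}{335316}\right) = \left(\frac{42941299}{350} - 357112\right) \left(- \frac{1}{335316}\right) = \left(- \frac{82047901}{350}\right) \left(- \frac{1}{335316}\right) = \frac{82047901}{117360600}$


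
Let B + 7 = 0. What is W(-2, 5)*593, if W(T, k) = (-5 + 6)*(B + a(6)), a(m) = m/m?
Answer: -3558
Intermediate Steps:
B = -7 (B = -7 + 0 = -7)
a(m) = 1
W(T, k) = -6 (W(T, k) = (-5 + 6)*(-7 + 1) = 1*(-6) = -6)
W(-2, 5)*593 = -6*593 = -3558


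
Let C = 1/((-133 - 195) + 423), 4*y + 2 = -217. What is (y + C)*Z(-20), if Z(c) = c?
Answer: 20801/19 ≈ 1094.8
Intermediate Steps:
y = -219/4 (y = -1/2 + (1/4)*(-217) = -1/2 - 217/4 = -219/4 ≈ -54.750)
C = 1/95 (C = 1/(-328 + 423) = 1/95 ≈ 0.010526)
(y + C)*Z(-20) = (-219/4 + 1/95)*(-20) = -20801/380*(-20) = 20801/19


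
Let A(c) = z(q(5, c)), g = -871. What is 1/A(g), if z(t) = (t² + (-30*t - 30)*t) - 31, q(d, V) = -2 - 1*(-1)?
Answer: -1/30 ≈ -0.033333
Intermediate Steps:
q(d, V) = -1 (q(d, V) = -2 + 1 = -1)
z(t) = -31 + t² + t*(-30 - 30*t) (z(t) = (t² + (-30 - 30*t)*t) - 31 = (t² + t*(-30 - 30*t)) - 31 = -31 + t² + t*(-30 - 30*t))
A(c) = -30 (A(c) = -31 - 30*(-1) - 29*(-1)² = -31 + 30 - 29*1 = -31 + 30 - 29 = -30)
1/A(g) = 1/(-30) = -1/30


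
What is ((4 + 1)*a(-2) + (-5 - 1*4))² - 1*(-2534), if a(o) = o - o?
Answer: 2615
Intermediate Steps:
a(o) = 0
((4 + 1)*a(-2) + (-5 - 1*4))² - 1*(-2534) = ((4 + 1)*0 + (-5 - 1*4))² - 1*(-2534) = (5*0 + (-5 - 4))² + 2534 = (0 - 9)² + 2534 = (-9)² + 2534 = 81 + 2534 = 2615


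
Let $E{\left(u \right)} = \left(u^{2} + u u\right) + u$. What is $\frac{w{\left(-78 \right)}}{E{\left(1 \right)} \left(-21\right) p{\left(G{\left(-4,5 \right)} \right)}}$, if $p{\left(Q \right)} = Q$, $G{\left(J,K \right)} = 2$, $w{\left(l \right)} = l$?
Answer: $\frac{13}{21} \approx 0.61905$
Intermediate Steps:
$E{\left(u \right)} = u + 2 u^{2}$ ($E{\left(u \right)} = \left(u^{2} + u^{2}\right) + u = 2 u^{2} + u = u + 2 u^{2}$)
$\frac{w{\left(-78 \right)}}{E{\left(1 \right)} \left(-21\right) p{\left(G{\left(-4,5 \right)} \right)}} = - \frac{78}{1 \left(1 + 2 \cdot 1\right) \left(-21\right) 2} = - \frac{78}{1 \left(1 + 2\right) \left(-21\right) 2} = - \frac{78}{1 \cdot 3 \left(-21\right) 2} = - \frac{78}{3 \left(-21\right) 2} = - \frac{78}{\left(-63\right) 2} = - \frac{78}{-126} = \left(-78\right) \left(- \frac{1}{126}\right) = \frac{13}{21}$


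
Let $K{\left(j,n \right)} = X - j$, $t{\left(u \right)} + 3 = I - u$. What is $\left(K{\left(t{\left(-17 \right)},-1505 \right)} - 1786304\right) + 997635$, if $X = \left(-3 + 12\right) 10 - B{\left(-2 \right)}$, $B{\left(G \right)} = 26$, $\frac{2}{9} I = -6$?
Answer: $-788592$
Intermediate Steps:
$I = -27$ ($I = \frac{9}{2} \left(-6\right) = -27$)
$t{\left(u \right)} = -30 - u$ ($t{\left(u \right)} = -3 - \left(27 + u\right) = -30 - u$)
$X = 64$ ($X = \left(-3 + 12\right) 10 - 26 = 9 \cdot 10 - 26 = 90 - 26 = 64$)
$K{\left(j,n \right)} = 64 - j$
$\left(K{\left(t{\left(-17 \right)},-1505 \right)} - 1786304\right) + 997635 = \left(\left(64 - \left(-30 - -17\right)\right) - 1786304\right) + 997635 = \left(\left(64 - \left(-30 + 17\right)\right) - 1786304\right) + 997635 = \left(\left(64 - -13\right) - 1786304\right) + 997635 = \left(\left(64 + 13\right) - 1786304\right) + 997635 = \left(77 - 1786304\right) + 997635 = -1786227 + 997635 = -788592$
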